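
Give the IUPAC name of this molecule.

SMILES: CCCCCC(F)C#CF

1,3-difluorooct-1-yne

Counting along the main chain through the multiple bond gives 8 carbons: the parent is octane.
A C≡C triple bond in the chain gives the infix -yne-.
Number the chain so that numbering from this end puts the triple bond at C-1 rather than C-7.
With this numbering: the triple bond between C-1 and C-2; fluoro groups at C-1 and C-3.
Assembling the pieces gives 1,3-difluorooct-1-yne.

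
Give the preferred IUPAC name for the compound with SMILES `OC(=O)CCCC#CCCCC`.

The longest chain bearing the –COOH group and the multiple bond is 10 carbons long (decane).
A carboxylic acid (terminal –COOH) is the principal characteristic group, giving the suffix -oic acid.
A C≡C triple bond in the chain gives the infix -yne-.
The numbering direction is chosen so that the carboxylic acid carbon is C-1 by definition.
That gives the triple bond between C-5 and C-6.
The name is dec-5-ynoic acid.

dec-5-ynoic acid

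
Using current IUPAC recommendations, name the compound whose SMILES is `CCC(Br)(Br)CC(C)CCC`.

3,3-dibromo-5-methyloctane

The parent chain contains 8 carbons (octane).
Number the chain so that the substituent locant set {3,3,5} is lower than {4,6,6} at the first point of difference.
With this numbering: two bromo groups at C-3; a methyl group at C-5.
Substituent prefixes are cited in alphabetical order (multiplying prefixes like di-/tri- are ignored for ordering).
Assembling the pieces gives 3,3-dibromo-5-methyloctane.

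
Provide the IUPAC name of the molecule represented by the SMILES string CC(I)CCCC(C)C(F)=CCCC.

5-fluoro-10-iodo-6-methylundec-4-ene

The longest carbon chain that includes the multiple bond has 11 carbons, so the parent hydride is undecane.
The chain contains a C=C double bond, so the unsaturation ending is -ene.
The numbering direction is chosen so that numbering from this end puts the double bond at C-4 rather than C-7.
That gives the double bond between C-4 and C-5; a fluoro group at C-5; an iodo group at C-10; a methyl group at C-6.
Substituent prefixes are cited in alphabetical order (multiplying prefixes like di-/tri- are ignored for ordering).
Putting it together: 5-fluoro-10-iodo-6-methylundec-4-ene.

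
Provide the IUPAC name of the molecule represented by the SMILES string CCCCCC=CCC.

Counting along the main chain through the multiple bond gives 9 carbons: the parent is nonane.
There is one C=C double bond, indicated by the ending -ene.
Number the chain so that numbering from this end puts the double bond at C-3 rather than C-6.
This places the double bond between C-3 and C-4.
Putting it together: non-3-ene.

non-3-ene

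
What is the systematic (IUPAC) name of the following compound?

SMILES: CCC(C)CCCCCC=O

7-methylnonanal

The longest chain bearing the –CHO group is 9 carbons long (nonane).
The highest-priority functional group is an aldehyde (terminal –CHO), so the name ends in -al.
The numbering direction is chosen so that the aldehyde carbon is C-1 by definition.
That gives a methyl group at C-7.
Assembling the pieces gives 7-methylnonanal.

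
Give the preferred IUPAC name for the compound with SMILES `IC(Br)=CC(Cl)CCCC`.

The longest carbon chain that includes the multiple bond has 7 carbons, so the parent hydride is heptane.
A C=C double bond in the chain gives the infix -ene-.
Choose the numbering such that numbering from this end puts the double bond at C-1 rather than C-6.
With this numbering: the double bond between C-1 and C-2; a bromo group at C-1; a chloro group at C-3; an iodo group at C-1.
Substituent prefixes are cited in alphabetical order (multiplying prefixes like di-/tri- are ignored for ordering).
The name is 1-bromo-3-chloro-1-iodohept-1-ene.

1-bromo-3-chloro-1-iodohept-1-ene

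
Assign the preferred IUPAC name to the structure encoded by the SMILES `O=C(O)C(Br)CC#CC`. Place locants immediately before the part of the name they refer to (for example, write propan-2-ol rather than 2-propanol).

The longest carbon chain that includes the –COOH group and the multiple bond has 6 carbons, so the parent hydride is hexane.
The principal characteristic group is a carboxylic acid (terminal –COOH), named with the suffix -oic acid.
A C≡C triple bond in the chain gives the infix -yne-.
Choose the numbering such that the carboxylic acid carbon is C-1 by definition.
With this numbering: the triple bond between C-4 and C-5; a bromo group at C-2.
Putting it together: 2-bromohex-4-ynoic acid.

2-bromohex-4-ynoic acid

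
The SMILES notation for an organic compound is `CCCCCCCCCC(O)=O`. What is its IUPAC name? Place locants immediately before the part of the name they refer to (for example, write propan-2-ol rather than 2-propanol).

decanoic acid

Counting along the main chain through the –COOH group gives 10 carbons: the parent is decane.
The principal characteristic group is a carboxylic acid (terminal –COOH), named with the suffix -oic acid.
Choose the numbering such that the carboxylic acid carbon is C-1 by definition.
Assembling the pieces gives decanoic acid.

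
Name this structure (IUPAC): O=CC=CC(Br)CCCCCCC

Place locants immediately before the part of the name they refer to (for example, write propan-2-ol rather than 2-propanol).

The longest chain bearing the –CHO group and the multiple bond is 11 carbons long (undecane).
The principal characteristic group is an aldehyde (terminal –CHO), named with the suffix -al.
There is one C=C double bond, indicated by the ending -ene.
Number the chain so that the aldehyde carbon is C-1 by definition.
This places the double bond between C-2 and C-3; a bromo group at C-4.
The name is 4-bromoundec-2-enal.

4-bromoundec-2-enal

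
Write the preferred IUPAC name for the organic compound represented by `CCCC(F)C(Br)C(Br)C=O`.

The longest carbon chain that includes the –CHO group has 7 carbons, so the parent hydride is heptane.
The principal characteristic group is an aldehyde (terminal –CHO), named with the suffix -al.
The numbering direction is chosen so that the aldehyde carbon is C-1 by definition.
That gives bromo groups at C-2 and C-3; a fluoro group at C-4.
Prefixes are listed alphabetically: bromo, fluoro.
Assembling the pieces gives 2,3-dibromo-4-fluoroheptanal.

2,3-dibromo-4-fluoroheptanal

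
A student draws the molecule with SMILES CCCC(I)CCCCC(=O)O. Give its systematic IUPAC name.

6-iodononanoic acid

The longest chain bearing the –COOH group is 9 carbons long (nonane).
The principal characteristic group is a carboxylic acid (terminal –COOH), named with the suffix -oic acid.
Choose the numbering such that the carboxylic acid carbon is C-1 by definition.
That gives an iodo group at C-6.
Assembling the pieces gives 6-iodononanoic acid.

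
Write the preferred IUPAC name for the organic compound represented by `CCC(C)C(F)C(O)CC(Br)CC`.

7-bromo-4-fluoro-3-methylnonan-5-ol

The longest carbon chain that includes the –OH group has 9 carbons, so the parent hydride is nonane.
The principal characteristic group is an alcohol (–OH), named with the suffix -ol.
The numbering direction is chosen so that the substituent locant set {3,4,7} is lower than {3,6,7} at the first point of difference.
With this numbering: the hydroxyl at C-5; a bromo group at C-7; a fluoro group at C-4; a methyl group at C-3.
The substituents are ordered alphabetically, ignoring any di-/tri- multipliers.
The name is 7-bromo-4-fluoro-3-methylnonan-5-ol.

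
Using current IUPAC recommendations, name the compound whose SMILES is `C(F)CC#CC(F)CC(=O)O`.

3,7-difluorohept-4-ynoic acid

The longest carbon chain that includes the –COOH group and the multiple bond has 7 carbons, so the parent hydride is heptane.
A carboxylic acid (terminal –COOH) is the principal characteristic group, giving the suffix -oic acid.
There is one C≡C triple bond, indicated by the ending -yne.
The numbering direction is chosen so that the carboxylic acid carbon is C-1 by definition.
That gives the triple bond between C-4 and C-5; fluoro groups at C-3 and C-7.
The name is 3,7-difluorohept-4-ynoic acid.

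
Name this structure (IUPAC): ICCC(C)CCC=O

The longest chain bearing the –CHO group is 6 carbons long (hexane).
The highest-priority functional group is an aldehyde (terminal –CHO), so the name ends in -al.
Number the chain so that the aldehyde carbon is C-1 by definition.
With this numbering: an iodo group at C-6; a methyl group at C-4.
Substituent prefixes are cited in alphabetical order (multiplying prefixes like di-/tri- are ignored for ordering).
Assembling the pieces gives 6-iodo-4-methylhexanal.

6-iodo-4-methylhexanal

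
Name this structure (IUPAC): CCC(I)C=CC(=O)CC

The longest chain bearing the carbonyl and the multiple bond is 8 carbons long (octane).
The principal characteristic group is a ketone (C=O on an internal carbon), named with the suffix -one.
A C=C double bond in the chain gives the infix -ene-.
Choose the numbering such that numbering from this end puts the carbonyl group at C-3 rather than C-6.
That gives the carbonyl at C-3; the double bond between C-4 and C-5; an iodo group at C-6.
Putting it together: 6-iodooct-4-en-3-one.

6-iodooct-4-en-3-one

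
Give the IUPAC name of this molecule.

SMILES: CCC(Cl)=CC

The longest chain bearing the multiple bond is 5 carbons long (pentane).
The chain contains a C=C double bond, so the unsaturation ending is -ene.
The numbering direction is chosen so that numbering from this end puts the double bond at C-2 rather than C-3.
This places the double bond between C-2 and C-3; a chloro group at C-3.
Assembling the pieces gives 3-chloropent-2-ene.

3-chloropent-2-ene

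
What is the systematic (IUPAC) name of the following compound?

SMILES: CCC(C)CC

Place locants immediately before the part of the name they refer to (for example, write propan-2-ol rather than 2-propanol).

3-methylpentane

The longest continuous carbon chain has 5 atoms, so the parent hydride is pentane.
The molecule is symmetric, so either numbering direction gives the same locants.
With this numbering: a methyl group at C-3.
Assembling the pieces gives 3-methylpentane.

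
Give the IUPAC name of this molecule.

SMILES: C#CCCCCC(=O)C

oct-7-yn-2-one

The longest chain bearing the carbonyl and the multiple bond is 8 carbons long (octane).
A ketone (C=O on an internal carbon) is the principal characteristic group, giving the suffix -one.
A C≡C triple bond in the chain gives the infix -yne-.
Choose the numbering such that numbering from this end puts the carbonyl group at C-2 rather than C-7.
That gives the carbonyl at C-2; the triple bond between C-7 and C-8.
Putting it together: oct-7-yn-2-one.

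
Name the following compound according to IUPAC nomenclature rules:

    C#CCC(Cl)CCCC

4-chlorooct-1-yne

The longest chain bearing the multiple bond is 8 carbons long (octane).
The chain contains a C≡C triple bond, so the unsaturation ending is -yne.
Choose the numbering such that numbering from this end puts the triple bond at C-1 rather than C-7.
That gives the triple bond between C-1 and C-2; a chloro group at C-4.
The name is 4-chlorooct-1-yne.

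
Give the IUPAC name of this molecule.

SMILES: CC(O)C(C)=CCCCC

The longest chain bearing the –OH group and the multiple bond is 8 carbons long (octane).
An alcohol (–OH) is the principal characteristic group, giving the suffix -ol.
There is one C=C double bond, indicated by the ending -ene.
The numbering direction is chosen so that numbering from this end puts the hydroxyl group at C-2 rather than C-7.
That gives the hydroxyl at C-2; the double bond between C-3 and C-4; a methyl group at C-3.
Assembling the pieces gives 3-methyloct-3-en-2-ol.

3-methyloct-3-en-2-ol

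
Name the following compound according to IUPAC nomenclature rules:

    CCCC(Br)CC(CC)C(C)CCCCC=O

The longest carbon chain that includes the –CHO group has 12 carbons, so the parent hydride is dodecane.
The highest-priority functional group is an aldehyde (terminal –CHO), so the name ends in -al.
Number the chain so that the aldehyde carbon is C-1 by definition.
This places a bromo group at C-9; an ethyl group at C-7; a methyl group at C-6.
The substituents are ordered alphabetically, ignoring any di-/tri- multipliers.
Putting it together: 9-bromo-7-ethyl-6-methyldodecanal.

9-bromo-7-ethyl-6-methyldodecanal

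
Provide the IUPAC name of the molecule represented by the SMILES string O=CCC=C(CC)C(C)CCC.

4-ethyl-5-methyloct-3-enal

The longest carbon chain that includes the –CHO group and the multiple bond has 8 carbons, so the parent hydride is octane.
The principal characteristic group is an aldehyde (terminal –CHO), named with the suffix -al.
There is one C=C double bond, indicated by the ending -ene.
The numbering direction is chosen so that the aldehyde carbon is C-1 by definition.
This places the double bond between C-3 and C-4; an ethyl group at C-4; a methyl group at C-5.
The substituents are ordered alphabetically, ignoring any di-/tri- multipliers.
Assembling the pieces gives 4-ethyl-5-methyloct-3-enal.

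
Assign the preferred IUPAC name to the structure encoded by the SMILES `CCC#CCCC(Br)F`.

The longest carbon chain that includes the multiple bond has 7 carbons, so the parent hydride is heptane.
There is one C≡C triple bond, indicated by the ending -yne.
Number the chain so that numbering from this end puts the triple bond at C-3 rather than C-4.
This places the triple bond between C-3 and C-4; a bromo group at C-7; a fluoro group at C-7.
The substituents are ordered alphabetically, ignoring any di-/tri- multipliers.
Assembling the pieces gives 7-bromo-7-fluorohept-3-yne.

7-bromo-7-fluorohept-3-yne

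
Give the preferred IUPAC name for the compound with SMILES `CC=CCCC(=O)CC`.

oct-6-en-3-one

Counting along the main chain through the carbonyl and the multiple bond gives 8 carbons: the parent is octane.
A ketone (C=O on an internal carbon) is the principal characteristic group, giving the suffix -one.
The chain contains a C=C double bond, so the unsaturation ending is -ene.
Number the chain so that numbering from this end puts the carbonyl group at C-3 rather than C-6.
That gives the carbonyl at C-3; the double bond between C-6 and C-7.
Putting it together: oct-6-en-3-one.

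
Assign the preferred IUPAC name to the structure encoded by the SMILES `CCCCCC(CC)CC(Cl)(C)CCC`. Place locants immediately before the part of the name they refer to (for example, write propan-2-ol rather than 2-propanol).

The longest continuous carbon chain has 11 atoms, so the parent hydride is undecane.
The numbering direction is chosen so that the substituent locant set {4,4,6} is lower than {6,8,8} at the first point of difference.
This places a chloro group at C-4; an ethyl group at C-6; a methyl group at C-4.
Prefixes are listed alphabetically: chloro, ethyl, methyl.
Assembling the pieces gives 4-chloro-6-ethyl-4-methylundecane.

4-chloro-6-ethyl-4-methylundecane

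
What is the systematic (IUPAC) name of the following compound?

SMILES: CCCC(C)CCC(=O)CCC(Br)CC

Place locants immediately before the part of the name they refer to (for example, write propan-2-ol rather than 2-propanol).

The longest carbon chain that includes the carbonyl has 12 carbons, so the parent hydride is dodecane.
The principal characteristic group is a ketone (C=O on an internal carbon), named with the suffix -one.
Number the chain so that numbering from this end puts the carbonyl group at C-6 rather than C-7.
This places the carbonyl at C-6; a bromo group at C-3; a methyl group at C-9.
Substituent prefixes are cited in alphabetical order (multiplying prefixes like di-/tri- are ignored for ordering).
The name is 3-bromo-9-methyldodecan-6-one.

3-bromo-9-methyldodecan-6-one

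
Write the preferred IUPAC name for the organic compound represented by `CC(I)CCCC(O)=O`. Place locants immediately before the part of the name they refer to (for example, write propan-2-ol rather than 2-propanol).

The longest carbon chain that includes the –COOH group has 6 carbons, so the parent hydride is hexane.
The highest-priority functional group is a carboxylic acid (terminal –COOH), so the name ends in -oic acid.
Number the chain so that the carboxylic acid carbon is C-1 by definition.
That gives an iodo group at C-5.
The name is 5-iodohexanoic acid.

5-iodohexanoic acid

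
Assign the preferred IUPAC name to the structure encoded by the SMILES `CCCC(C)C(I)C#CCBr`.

The longest carbon chain that includes the multiple bond has 8 carbons, so the parent hydride is octane.
There is one C≡C triple bond, indicated by the ending -yne.
The numbering direction is chosen so that numbering from this end puts the triple bond at C-2 rather than C-6.
With this numbering: the triple bond between C-2 and C-3; a bromo group at C-1; an iodo group at C-4; a methyl group at C-5.
The substituents are ordered alphabetically, ignoring any di-/tri- multipliers.
Putting it together: 1-bromo-4-iodo-5-methyloct-2-yne.

1-bromo-4-iodo-5-methyloct-2-yne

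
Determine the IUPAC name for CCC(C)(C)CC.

3,3-dimethylpentane

The longest carbon chain is 5 atoms: the parent is pentane.
Numbering from either end gives identical locants here.
With this numbering: two methyl groups at C-3.
Assembling the pieces gives 3,3-dimethylpentane.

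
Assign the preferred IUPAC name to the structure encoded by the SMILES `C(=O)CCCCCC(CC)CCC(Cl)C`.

The longest carbon chain that includes the –CHO group has 11 carbons, so the parent hydride is undecane.
The highest-priority functional group is an aldehyde (terminal –CHO), so the name ends in -al.
The numbering direction is chosen so that the aldehyde carbon is C-1 by definition.
That gives a chloro group at C-10; an ethyl group at C-7.
Substituent prefixes are cited in alphabetical order (multiplying prefixes like di-/tri- are ignored for ordering).
Putting it together: 10-chloro-7-ethylundecanal.

10-chloro-7-ethylundecanal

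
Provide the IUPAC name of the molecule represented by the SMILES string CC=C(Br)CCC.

Counting along the main chain through the multiple bond gives 6 carbons: the parent is hexane.
A C=C double bond in the chain gives the infix -ene-.
Number the chain so that numbering from this end puts the double bond at C-2 rather than C-4.
This places the double bond between C-2 and C-3; a bromo group at C-3.
The name is 3-bromohex-2-ene.

3-bromohex-2-ene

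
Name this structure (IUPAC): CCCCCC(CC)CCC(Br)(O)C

The longest chain bearing the –OH group is 10 carbons long (decane).
An alcohol (–OH) is the principal characteristic group, giving the suffix -ol.
Number the chain so that numbering from this end puts the hydroxyl group at C-2 rather than C-9.
With this numbering: the hydroxyl at C-2; a bromo group at C-2; an ethyl group at C-5.
The substituents are ordered alphabetically, ignoring any di-/tri- multipliers.
The name is 2-bromo-5-ethyldecan-2-ol.

2-bromo-5-ethyldecan-2-ol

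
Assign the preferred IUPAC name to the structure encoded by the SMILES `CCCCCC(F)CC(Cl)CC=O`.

3-chloro-5-fluorodecanal

The longest carbon chain that includes the –CHO group has 10 carbons, so the parent hydride is decane.
The highest-priority functional group is an aldehyde (terminal –CHO), so the name ends in -al.
Number the chain so that the aldehyde carbon is C-1 by definition.
With this numbering: a chloro group at C-3; a fluoro group at C-5.
Prefixes are listed alphabetically: chloro, fluoro.
Assembling the pieces gives 3-chloro-5-fluorodecanal.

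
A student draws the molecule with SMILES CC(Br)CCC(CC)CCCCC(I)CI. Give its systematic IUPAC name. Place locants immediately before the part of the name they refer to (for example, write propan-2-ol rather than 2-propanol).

10-bromo-7-ethyl-1,2-diiodoundecane

The longest carbon chain is 11 atoms: the parent is undecane.
Choose the numbering such that the substituent locant set {1,2,7,10} is lower than {2,5,10,11} at the first point of difference.
With this numbering: a bromo group at C-10; an ethyl group at C-7; iodo groups at C-1 and C-2.
Prefixes are listed alphabetically: bromo, ethyl, iodo.
Assembling the pieces gives 10-bromo-7-ethyl-1,2-diiodoundecane.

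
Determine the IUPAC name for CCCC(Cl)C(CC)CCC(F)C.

The longest carbon chain is 9 atoms: the parent is nonane.
Number the chain so that the substituent locant set {2,5,6} is lower than {4,5,8} at the first point of difference.
With this numbering: a chloro group at C-6; an ethyl group at C-5; a fluoro group at C-2.
Prefixes are listed alphabetically: chloro, ethyl, fluoro.
Assembling the pieces gives 6-chloro-5-ethyl-2-fluorononane.

6-chloro-5-ethyl-2-fluorononane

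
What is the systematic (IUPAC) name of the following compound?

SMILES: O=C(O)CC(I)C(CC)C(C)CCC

The longest carbon chain that includes the –COOH group has 8 carbons, so the parent hydride is octane.
The principal characteristic group is a carboxylic acid (terminal –COOH), named with the suffix -oic acid.
Number the chain so that the carboxylic acid carbon is C-1 by definition.
With this numbering: an ethyl group at C-4; an iodo group at C-3; a methyl group at C-5.
The substituents are ordered alphabetically, ignoring any di-/tri- multipliers.
The name is 4-ethyl-3-iodo-5-methyloctanoic acid.

4-ethyl-3-iodo-5-methyloctanoic acid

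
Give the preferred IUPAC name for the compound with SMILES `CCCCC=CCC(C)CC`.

3-methyldec-5-ene

The longest carbon chain that includes the multiple bond has 10 carbons, so the parent hydride is decane.
There is one C=C double bond, indicated by the ending -ene.
Choose the numbering such that the substituent locant set {3} is lower than {8} at the first point of difference.
With this numbering: the double bond between C-5 and C-6; a methyl group at C-3.
Assembling the pieces gives 3-methyldec-5-ene.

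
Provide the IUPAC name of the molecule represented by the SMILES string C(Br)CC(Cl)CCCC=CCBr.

The longest chain bearing the multiple bond is 9 carbons long (nonane).
The chain contains a C=C double bond, so the unsaturation ending is -ene.
Choose the numbering such that numbering from this end puts the double bond at C-2 rather than C-7.
With this numbering: the double bond between C-2 and C-3; bromo groups at C-1 and C-9; a chloro group at C-7.
Substituent prefixes are cited in alphabetical order (multiplying prefixes like di-/tri- are ignored for ordering).
The name is 1,9-dibromo-7-chloronon-2-ene.

1,9-dibromo-7-chloronon-2-ene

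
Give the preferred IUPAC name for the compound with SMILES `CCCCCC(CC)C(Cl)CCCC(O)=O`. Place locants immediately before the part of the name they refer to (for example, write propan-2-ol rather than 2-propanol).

5-chloro-6-ethylundecanoic acid

The longest carbon chain that includes the –COOH group has 11 carbons, so the parent hydride is undecane.
A carboxylic acid (terminal –COOH) is the principal characteristic group, giving the suffix -oic acid.
Choose the numbering such that the carboxylic acid carbon is C-1 by definition.
That gives a chloro group at C-5; an ethyl group at C-6.
The substituents are ordered alphabetically, ignoring any di-/tri- multipliers.
The name is 5-chloro-6-ethylundecanoic acid.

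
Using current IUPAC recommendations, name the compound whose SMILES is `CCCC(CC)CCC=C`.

5-ethyloct-1-ene

Counting along the main chain through the multiple bond gives 8 carbons: the parent is octane.
A C=C double bond in the chain gives the infix -ene-.
Number the chain so that numbering from this end puts the double bond at C-1 rather than C-7.
This places the double bond between C-1 and C-2; an ethyl group at C-5.
Putting it together: 5-ethyloct-1-ene.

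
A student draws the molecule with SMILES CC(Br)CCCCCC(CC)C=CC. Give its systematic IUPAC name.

10-bromo-4-ethylundec-2-ene

The longest carbon chain that includes the multiple bond has 11 carbons, so the parent hydride is undecane.
There is one C=C double bond, indicated by the ending -ene.
Choose the numbering such that numbering from this end puts the double bond at C-2 rather than C-9.
That gives the double bond between C-2 and C-3; a bromo group at C-10; an ethyl group at C-4.
The substituents are ordered alphabetically, ignoring any di-/tri- multipliers.
Assembling the pieces gives 10-bromo-4-ethylundec-2-ene.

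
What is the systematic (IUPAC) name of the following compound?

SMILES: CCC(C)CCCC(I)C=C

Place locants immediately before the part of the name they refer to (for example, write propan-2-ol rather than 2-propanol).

The longest chain bearing the multiple bond is 9 carbons long (nonane).
A C=C double bond in the chain gives the infix -ene-.
The numbering direction is chosen so that numbering from this end puts the double bond at C-1 rather than C-8.
That gives the double bond between C-1 and C-2; an iodo group at C-3; a methyl group at C-7.
Substituent prefixes are cited in alphabetical order (multiplying prefixes like di-/tri- are ignored for ordering).
Putting it together: 3-iodo-7-methylnon-1-ene.

3-iodo-7-methylnon-1-ene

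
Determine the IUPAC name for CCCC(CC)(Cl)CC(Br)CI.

2-bromo-4-chloro-4-ethyl-1-iodoheptane

The longest carbon chain is 7 atoms: the parent is heptane.
Number the chain so that the substituent locant set {1,2,4,4} is lower than {4,4,6,7} at the first point of difference.
With this numbering: a bromo group at C-2; a chloro group at C-4; an ethyl group at C-4; an iodo group at C-1.
The substituents are ordered alphabetically, ignoring any di-/tri- multipliers.
The name is 2-bromo-4-chloro-4-ethyl-1-iodoheptane.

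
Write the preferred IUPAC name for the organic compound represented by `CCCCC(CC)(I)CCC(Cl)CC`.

The longest carbon chain is 10 atoms: the parent is decane.
The numbering direction is chosen so that the substituent locant set {3,6,6} is lower than {5,5,8} at the first point of difference.
That gives a chloro group at C-3; an ethyl group at C-6; an iodo group at C-6.
Substituent prefixes are cited in alphabetical order (multiplying prefixes like di-/tri- are ignored for ordering).
Putting it together: 3-chloro-6-ethyl-6-iododecane.

3-chloro-6-ethyl-6-iododecane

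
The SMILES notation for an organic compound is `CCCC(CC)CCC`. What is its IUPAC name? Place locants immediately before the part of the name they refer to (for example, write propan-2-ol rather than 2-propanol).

The longest continuous carbon chain has 7 atoms, so the parent hydride is heptane.
The molecule is symmetric, so either numbering direction gives the same locants.
With this numbering: an ethyl group at C-4.
Assembling the pieces gives 4-ethylheptane.

4-ethylheptane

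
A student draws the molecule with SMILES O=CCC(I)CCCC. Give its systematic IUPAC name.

3-iodoheptanal

Counting along the main chain through the –CHO group gives 7 carbons: the parent is heptane.
An aldehyde (terminal –CHO) is the principal characteristic group, giving the suffix -al.
Number the chain so that the aldehyde carbon is C-1 by definition.
With this numbering: an iodo group at C-3.
The name is 3-iodoheptanal.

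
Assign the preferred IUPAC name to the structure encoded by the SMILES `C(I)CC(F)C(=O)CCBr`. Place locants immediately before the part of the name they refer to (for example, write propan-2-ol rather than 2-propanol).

The longest carbon chain that includes the carbonyl has 6 carbons, so the parent hydride is hexane.
The highest-priority functional group is a ketone (C=O on an internal carbon), so the name ends in -one.
The numbering direction is chosen so that numbering from this end puts the carbonyl group at C-3 rather than C-4.
That gives the carbonyl at C-3; a bromo group at C-1; a fluoro group at C-4; an iodo group at C-6.
Substituent prefixes are cited in alphabetical order (multiplying prefixes like di-/tri- are ignored for ordering).
The name is 1-bromo-4-fluoro-6-iodohexan-3-one.

1-bromo-4-fluoro-6-iodohexan-3-one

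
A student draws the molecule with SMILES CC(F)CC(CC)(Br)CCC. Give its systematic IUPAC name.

4-bromo-4-ethyl-2-fluoroheptane

The parent chain contains 7 carbons (heptane).
The numbering direction is chosen so that the substituent locant set {2,4,4} is lower than {4,4,6} at the first point of difference.
This places a bromo group at C-4; an ethyl group at C-4; a fluoro group at C-2.
The substituents are ordered alphabetically, ignoring any di-/tri- multipliers.
Putting it together: 4-bromo-4-ethyl-2-fluoroheptane.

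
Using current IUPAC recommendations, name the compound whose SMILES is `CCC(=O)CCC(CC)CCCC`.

6-ethyldecan-3-one

Counting along the main chain through the carbonyl gives 10 carbons: the parent is decane.
A ketone (C=O on an internal carbon) is the principal characteristic group, giving the suffix -one.
Choose the numbering such that numbering from this end puts the carbonyl group at C-3 rather than C-8.
That gives the carbonyl at C-3; an ethyl group at C-6.
The name is 6-ethyldecan-3-one.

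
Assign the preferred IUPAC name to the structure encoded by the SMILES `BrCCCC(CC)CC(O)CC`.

Counting along the main chain through the –OH group gives 8 carbons: the parent is octane.
The highest-priority functional group is an alcohol (–OH), so the name ends in -ol.
Number the chain so that numbering from this end puts the hydroxyl group at C-3 rather than C-6.
That gives the hydroxyl at C-3; a bromo group at C-8; an ethyl group at C-5.
The substituents are ordered alphabetically, ignoring any di-/tri- multipliers.
The name is 8-bromo-5-ethyloctan-3-ol.

8-bromo-5-ethyloctan-3-ol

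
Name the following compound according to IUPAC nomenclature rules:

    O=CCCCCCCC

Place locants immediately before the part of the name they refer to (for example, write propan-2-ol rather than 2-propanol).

octanal

Counting along the main chain through the –CHO group gives 8 carbons: the parent is octane.
The principal characteristic group is an aldehyde (terminal –CHO), named with the suffix -al.
Number the chain so that the aldehyde carbon is C-1 by definition.
Assembling the pieces gives octanal.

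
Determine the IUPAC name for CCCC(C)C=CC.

4-methylhept-2-ene

Counting along the main chain through the multiple bond gives 7 carbons: the parent is heptane.
A C=C double bond in the chain gives the infix -ene-.
The numbering direction is chosen so that numbering from this end puts the double bond at C-2 rather than C-5.
With this numbering: the double bond between C-2 and C-3; a methyl group at C-4.
Putting it together: 4-methylhept-2-ene.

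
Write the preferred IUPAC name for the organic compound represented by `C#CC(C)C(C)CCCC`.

3,4-dimethyloct-1-yne

The longest chain bearing the multiple bond is 8 carbons long (octane).
The chain contains a C≡C triple bond, so the unsaturation ending is -yne.
The numbering direction is chosen so that numbering from this end puts the triple bond at C-1 rather than C-7.
That gives the triple bond between C-1 and C-2; methyl groups at C-3 and C-4.
Putting it together: 3,4-dimethyloct-1-yne.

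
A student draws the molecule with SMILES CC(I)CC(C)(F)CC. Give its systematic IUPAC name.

4-fluoro-2-iodo-4-methylhexane

The longest continuous carbon chain has 6 atoms, so the parent hydride is hexane.
Choose the numbering such that the substituent locant set {2,4,4} is lower than {3,3,5} at the first point of difference.
This places a fluoro group at C-4; an iodo group at C-2; a methyl group at C-4.
Prefixes are listed alphabetically: fluoro, iodo, methyl.
The name is 4-fluoro-2-iodo-4-methylhexane.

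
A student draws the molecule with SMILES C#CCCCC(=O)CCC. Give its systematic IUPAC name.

non-8-yn-4-one

Counting along the main chain through the carbonyl and the multiple bond gives 9 carbons: the parent is nonane.
The highest-priority functional group is a ketone (C=O on an internal carbon), so the name ends in -one.
There is one C≡C triple bond, indicated by the ending -yne.
The numbering direction is chosen so that numbering from this end puts the carbonyl group at C-4 rather than C-6.
With this numbering: the carbonyl at C-4; the triple bond between C-8 and C-9.
The name is non-8-yn-4-one.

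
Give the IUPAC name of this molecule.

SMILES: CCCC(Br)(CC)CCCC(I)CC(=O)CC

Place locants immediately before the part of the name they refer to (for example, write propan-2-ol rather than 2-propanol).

9-bromo-9-ethyl-5-iodododecan-3-one

The longest chain bearing the carbonyl is 12 carbons long (dodecane).
The principal characteristic group is a ketone (C=O on an internal carbon), named with the suffix -one.
Number the chain so that numbering from this end puts the carbonyl group at C-3 rather than C-10.
That gives the carbonyl at C-3; a bromo group at C-9; an ethyl group at C-9; an iodo group at C-5.
Prefixes are listed alphabetically: bromo, ethyl, iodo.
The name is 9-bromo-9-ethyl-5-iodododecan-3-one.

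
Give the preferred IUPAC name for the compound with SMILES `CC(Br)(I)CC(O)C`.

Counting along the main chain through the –OH group gives 5 carbons: the parent is pentane.
The highest-priority functional group is an alcohol (–OH), so the name ends in -ol.
The numbering direction is chosen so that numbering from this end puts the hydroxyl group at C-2 rather than C-4.
This places the hydroxyl at C-2; a bromo group at C-4; an iodo group at C-4.
Prefixes are listed alphabetically: bromo, iodo.
Putting it together: 4-bromo-4-iodopentan-2-ol.

4-bromo-4-iodopentan-2-ol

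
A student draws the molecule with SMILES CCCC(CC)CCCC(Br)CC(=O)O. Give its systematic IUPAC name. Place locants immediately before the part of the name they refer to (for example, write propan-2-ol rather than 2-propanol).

3-bromo-7-ethyldecanoic acid

The longest carbon chain that includes the –COOH group has 10 carbons, so the parent hydride is decane.
A carboxylic acid (terminal –COOH) is the principal characteristic group, giving the suffix -oic acid.
Choose the numbering such that the carboxylic acid carbon is C-1 by definition.
This places a bromo group at C-3; an ethyl group at C-7.
Prefixes are listed alphabetically: bromo, ethyl.
Putting it together: 3-bromo-7-ethyldecanoic acid.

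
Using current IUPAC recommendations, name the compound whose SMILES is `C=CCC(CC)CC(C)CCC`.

4-ethyl-6-methylnon-1-ene

The longest carbon chain that includes the multiple bond has 9 carbons, so the parent hydride is nonane.
A C=C double bond in the chain gives the infix -ene-.
Number the chain so that numbering from this end puts the double bond at C-1 rather than C-8.
This places the double bond between C-1 and C-2; an ethyl group at C-4; a methyl group at C-6.
The substituents are ordered alphabetically, ignoring any di-/tri- multipliers.
The name is 4-ethyl-6-methylnon-1-ene.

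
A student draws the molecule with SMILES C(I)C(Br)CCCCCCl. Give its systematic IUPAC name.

2-bromo-7-chloro-1-iodoheptane

The longest carbon chain is 7 atoms: the parent is heptane.
Choose the numbering such that the substituent locant set {1,2,7} is lower than {1,6,7} at the first point of difference.
With this numbering: a bromo group at C-2; a chloro group at C-7; an iodo group at C-1.
The substituents are ordered alphabetically, ignoring any di-/tri- multipliers.
Assembling the pieces gives 2-bromo-7-chloro-1-iodoheptane.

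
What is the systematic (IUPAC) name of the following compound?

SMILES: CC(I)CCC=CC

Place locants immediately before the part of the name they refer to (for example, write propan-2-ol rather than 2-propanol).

The longest chain bearing the multiple bond is 7 carbons long (heptane).
The chain contains a C=C double bond, so the unsaturation ending is -ene.
The numbering direction is chosen so that numbering from this end puts the double bond at C-2 rather than C-5.
That gives the double bond between C-2 and C-3; an iodo group at C-6.
Assembling the pieces gives 6-iodohept-2-ene.

6-iodohept-2-ene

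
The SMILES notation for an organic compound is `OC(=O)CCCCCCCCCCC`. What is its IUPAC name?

Counting along the main chain through the –COOH group gives 12 carbons: the parent is dodecane.
The highest-priority functional group is a carboxylic acid (terminal –COOH), so the name ends in -oic acid.
Number the chain so that the carboxylic acid carbon is C-1 by definition.
Assembling the pieces gives dodecanoic acid.

dodecanoic acid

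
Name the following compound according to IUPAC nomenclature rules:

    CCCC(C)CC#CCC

The longest carbon chain that includes the multiple bond has 9 carbons, so the parent hydride is nonane.
The chain contains a C≡C triple bond, so the unsaturation ending is -yne.
Number the chain so that numbering from this end puts the triple bond at C-3 rather than C-6.
With this numbering: the triple bond between C-3 and C-4; a methyl group at C-6.
Putting it together: 6-methylnon-3-yne.

6-methylnon-3-yne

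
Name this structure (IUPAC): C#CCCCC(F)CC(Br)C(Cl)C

8-bromo-9-chloro-6-fluorodec-1-yne

The longest carbon chain that includes the multiple bond has 10 carbons, so the parent hydride is decane.
A C≡C triple bond in the chain gives the infix -yne-.
Choose the numbering such that numbering from this end puts the triple bond at C-1 rather than C-9.
This places the triple bond between C-1 and C-2; a bromo group at C-8; a chloro group at C-9; a fluoro group at C-6.
The substituents are ordered alphabetically, ignoring any di-/tri- multipliers.
Assembling the pieces gives 8-bromo-9-chloro-6-fluorodec-1-yne.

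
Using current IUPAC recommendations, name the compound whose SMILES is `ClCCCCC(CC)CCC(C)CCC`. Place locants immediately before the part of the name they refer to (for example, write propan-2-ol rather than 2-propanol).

1-chloro-5-ethyl-8-methylundecane

The longest continuous carbon chain has 11 atoms, so the parent hydride is undecane.
Number the chain so that the substituent locant set {1,5,8} is lower than {4,7,11} at the first point of difference.
With this numbering: a chloro group at C-1; an ethyl group at C-5; a methyl group at C-8.
Prefixes are listed alphabetically: chloro, ethyl, methyl.
The name is 1-chloro-5-ethyl-8-methylundecane.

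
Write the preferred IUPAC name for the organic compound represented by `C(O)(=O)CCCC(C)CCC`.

5-methyloctanoic acid

The longest chain bearing the –COOH group is 8 carbons long (octane).
The highest-priority functional group is a carboxylic acid (terminal –COOH), so the name ends in -oic acid.
The numbering direction is chosen so that the carboxylic acid carbon is C-1 by definition.
That gives a methyl group at C-5.
The name is 5-methyloctanoic acid.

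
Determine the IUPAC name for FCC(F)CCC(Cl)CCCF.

5-chloro-1,2,8-trifluorooctane

The parent chain contains 8 carbons (octane).
Choose the numbering such that the substituent locant set {1,2,5,8} is lower than {1,4,7,8} at the first point of difference.
With this numbering: a chloro group at C-5; fluoro groups at C-1 and C-2 and C-8.
Prefixes are listed alphabetically: chloro, fluoro.
The name is 5-chloro-1,2,8-trifluorooctane.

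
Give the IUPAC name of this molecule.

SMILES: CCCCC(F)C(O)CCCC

The longest chain bearing the –OH group is 10 carbons long (decane).
The highest-priority functional group is an alcohol (–OH), so the name ends in -ol.
Number the chain so that numbering from this end puts the hydroxyl group at C-5 rather than C-6.
That gives the hydroxyl at C-5; a fluoro group at C-6.
Putting it together: 6-fluorodecan-5-ol.

6-fluorodecan-5-ol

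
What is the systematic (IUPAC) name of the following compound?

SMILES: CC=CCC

pent-2-ene

The longest carbon chain that includes the multiple bond has 5 carbons, so the parent hydride is pentane.
The chain contains a C=C double bond, so the unsaturation ending is -ene.
The numbering direction is chosen so that numbering from this end puts the double bond at C-2 rather than C-3.
This places the double bond between C-2 and C-3.
The name is pent-2-ene.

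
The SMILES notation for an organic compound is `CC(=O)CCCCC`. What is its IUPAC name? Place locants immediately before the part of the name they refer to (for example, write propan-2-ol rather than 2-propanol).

Counting along the main chain through the carbonyl gives 7 carbons: the parent is heptane.
The highest-priority functional group is a ketone (C=O on an internal carbon), so the name ends in -one.
Number the chain so that numbering from this end puts the carbonyl group at C-2 rather than C-6.
That gives the carbonyl at C-2.
Assembling the pieces gives heptan-2-one.

heptan-2-one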